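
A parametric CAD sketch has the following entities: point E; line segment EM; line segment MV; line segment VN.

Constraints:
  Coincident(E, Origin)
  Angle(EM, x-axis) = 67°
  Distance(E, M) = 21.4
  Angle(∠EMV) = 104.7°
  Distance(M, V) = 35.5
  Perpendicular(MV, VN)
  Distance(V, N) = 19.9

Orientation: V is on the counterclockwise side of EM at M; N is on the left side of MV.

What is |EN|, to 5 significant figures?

40.938

∠EMV = 104.7°, so MV runs at 67.0° + (180° − 104.7°) = 142.30° from the x-axis; with |MV| = 35.5, V = M + 35.5·(cos 142.30°, sin 142.30°) = (-19.727, 41.408). MV ⟂ VN; with |VN| = 19.9 on the left of MV, N = V + 19.9·(-0.61153, -0.79122) = (-31.896, 25.663). Then |EN| = |N − E| = 40.938.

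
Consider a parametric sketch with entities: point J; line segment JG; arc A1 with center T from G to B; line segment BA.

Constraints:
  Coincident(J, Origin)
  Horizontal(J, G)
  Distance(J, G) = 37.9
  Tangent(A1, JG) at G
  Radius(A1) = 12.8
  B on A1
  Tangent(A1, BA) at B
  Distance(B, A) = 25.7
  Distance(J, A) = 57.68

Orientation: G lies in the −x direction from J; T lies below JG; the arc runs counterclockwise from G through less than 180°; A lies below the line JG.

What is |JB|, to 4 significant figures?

52.79

J is at the origin; JG is horizontal with |JG| = 37.9 and G on the −x side, so G = (-37.90, 0.000). A1 meets JG tangentially, so TG is at right angles to JG, so T = G + (0, -12.8) = (-37.90, -12.80). Since TB ⟂ BA (tangency), |TA| = √(12.8² + 25.7²) = 28.71 regardless of where B sits on A1. So A lies on both circle(J, 57.68) and circle(T, 28.71); the below-JG intersection is A = (-40.14, -41.42). B is the foot of the tangent from A: B = (-49.77, -17.60).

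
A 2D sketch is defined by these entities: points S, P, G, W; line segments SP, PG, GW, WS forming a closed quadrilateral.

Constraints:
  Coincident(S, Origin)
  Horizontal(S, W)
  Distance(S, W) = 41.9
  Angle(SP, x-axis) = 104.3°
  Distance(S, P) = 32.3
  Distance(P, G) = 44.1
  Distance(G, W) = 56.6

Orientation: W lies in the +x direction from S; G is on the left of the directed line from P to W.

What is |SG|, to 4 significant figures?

62.36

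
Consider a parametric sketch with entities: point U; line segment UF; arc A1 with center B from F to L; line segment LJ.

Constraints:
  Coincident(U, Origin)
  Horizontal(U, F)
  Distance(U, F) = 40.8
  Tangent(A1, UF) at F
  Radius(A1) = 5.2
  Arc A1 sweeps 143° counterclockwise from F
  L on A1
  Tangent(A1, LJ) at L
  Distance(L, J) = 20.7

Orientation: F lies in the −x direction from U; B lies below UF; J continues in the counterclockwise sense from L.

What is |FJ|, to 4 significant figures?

25.60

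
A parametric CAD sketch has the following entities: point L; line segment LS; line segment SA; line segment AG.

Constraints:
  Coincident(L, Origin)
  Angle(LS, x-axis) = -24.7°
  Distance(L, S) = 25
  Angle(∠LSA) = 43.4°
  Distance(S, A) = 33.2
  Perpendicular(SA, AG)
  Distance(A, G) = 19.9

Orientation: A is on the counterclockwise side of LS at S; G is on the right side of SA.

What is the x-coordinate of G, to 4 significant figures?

28.79

∠LSA = 43.4°, so SA runs at -24.7° + (180° − 43.4°) = 111.9° from the x-axis; with |SA| = 33.2, A = S + 33.2·(cos 111.9°, sin 111.9°) = (10.33, 20.36). The perpendicularity gives AG at right angles to SA; with |AG| = 19.9 on the right of SA, G = A + 19.9·(0.9278, 0.3730) = (28.79, 27.78). So G.x = 28.79.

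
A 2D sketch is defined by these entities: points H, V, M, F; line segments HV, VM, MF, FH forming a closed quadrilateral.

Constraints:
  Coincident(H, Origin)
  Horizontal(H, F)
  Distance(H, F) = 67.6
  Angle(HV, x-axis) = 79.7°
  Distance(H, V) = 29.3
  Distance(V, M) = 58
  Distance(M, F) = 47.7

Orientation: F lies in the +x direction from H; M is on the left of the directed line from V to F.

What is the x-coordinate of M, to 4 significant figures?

60.27

H is at the origin; HF is horizontal with |HF| = 67.6 and F in +x, so F = (67.6, 0). HV runs at 79.7° with |HV| = 29.3, so V = (5.239, 28.83). M is determined by |VM| = 58.0 and |MF| = 47.7 together: it lies at the intersection of circle(V, 58.0) and circle(F, 47.7). With |VF| = 68.70, the foot of the radical line on VF is 42.27 from V and the perpendicular offset is √(58.0² − 42.27²) = 39.71. Taking the left-of-VF solution: M = (60.27, 47.13).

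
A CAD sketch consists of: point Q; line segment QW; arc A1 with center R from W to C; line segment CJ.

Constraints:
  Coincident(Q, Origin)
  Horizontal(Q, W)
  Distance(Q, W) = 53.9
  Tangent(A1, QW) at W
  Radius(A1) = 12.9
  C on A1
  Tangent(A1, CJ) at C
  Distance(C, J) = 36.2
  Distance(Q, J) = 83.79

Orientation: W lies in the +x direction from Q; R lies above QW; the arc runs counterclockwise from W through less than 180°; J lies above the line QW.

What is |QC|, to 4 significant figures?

67.92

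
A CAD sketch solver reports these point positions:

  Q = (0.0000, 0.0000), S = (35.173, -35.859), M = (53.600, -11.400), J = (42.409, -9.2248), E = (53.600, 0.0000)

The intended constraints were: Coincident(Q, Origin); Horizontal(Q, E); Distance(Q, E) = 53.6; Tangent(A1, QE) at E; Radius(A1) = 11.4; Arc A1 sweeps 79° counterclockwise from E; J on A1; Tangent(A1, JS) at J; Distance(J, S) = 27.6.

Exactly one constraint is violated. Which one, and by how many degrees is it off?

Tangent(A1, JS) at J — off by 4.20°.

Q = (0.00, 0.00) ✓; Q.y = 0.00, E.y = 0.00 ✓; |QE| = 53.60 ✓; ∠(ME, EQ) = 90.00° ✓; |ME| = 11.40 ✓; bearing(M→J) − bearing(M→E) = 79.00° ✓; |MJ| = 11.40 ✓; ∠(MJ, JS) = 94.20° ✗; |JS| = 27.60 ✓.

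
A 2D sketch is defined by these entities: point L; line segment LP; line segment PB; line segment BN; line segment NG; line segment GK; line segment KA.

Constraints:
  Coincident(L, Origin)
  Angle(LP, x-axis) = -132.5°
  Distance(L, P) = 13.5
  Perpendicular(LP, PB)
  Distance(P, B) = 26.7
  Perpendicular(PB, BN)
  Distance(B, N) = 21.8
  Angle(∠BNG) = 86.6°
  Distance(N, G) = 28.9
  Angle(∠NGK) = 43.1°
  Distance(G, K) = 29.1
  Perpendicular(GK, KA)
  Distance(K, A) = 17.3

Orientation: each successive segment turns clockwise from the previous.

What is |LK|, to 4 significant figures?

23.53

∠BNG = 86.6° gives NG at -45.90° from the x-axis; with |NG| = 28.9, G = (6.034, 3.404). ∠NGK = 43.1° gives GK at 177.2° from the x-axis; with |GK| = 29.1, K = (-23.03, 4.825). Then |LK| = |K − L| = 23.53.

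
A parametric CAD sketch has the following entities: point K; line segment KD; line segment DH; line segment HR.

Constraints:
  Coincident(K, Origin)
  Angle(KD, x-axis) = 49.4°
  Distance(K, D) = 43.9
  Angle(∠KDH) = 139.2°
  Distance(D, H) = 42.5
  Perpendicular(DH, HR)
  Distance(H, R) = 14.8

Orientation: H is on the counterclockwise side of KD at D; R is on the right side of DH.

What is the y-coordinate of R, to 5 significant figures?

75.883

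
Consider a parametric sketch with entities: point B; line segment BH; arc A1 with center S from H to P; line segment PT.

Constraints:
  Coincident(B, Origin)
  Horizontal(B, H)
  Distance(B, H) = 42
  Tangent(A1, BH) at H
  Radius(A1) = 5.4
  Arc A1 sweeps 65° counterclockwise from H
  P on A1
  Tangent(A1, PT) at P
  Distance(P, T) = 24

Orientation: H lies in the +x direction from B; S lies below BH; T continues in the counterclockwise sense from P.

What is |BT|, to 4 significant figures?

36.68

B is at the origin; B and H share the same y with |BH| = 42.0 and H on the +x side, so H = (42.00, 0.000). Since A1 is tangent to BH there, SH ⟂ BH, so S = H + (0, -5.4) = (42.00, -5.400). On A1, H sits at bearing 90° from S; a 65° counterclockwise sweep puts P at bearing 155°, so P = S + 5.4·(cos 155°, sin 155°) = (37.11, -3.118). The tangent condition forces SP to be normal to PT, so PT runs along (−sin 155°, cos 155°); with |PT| = 24.0, T = (26.96, -24.87). Then |BT| = |T − B| = 36.68.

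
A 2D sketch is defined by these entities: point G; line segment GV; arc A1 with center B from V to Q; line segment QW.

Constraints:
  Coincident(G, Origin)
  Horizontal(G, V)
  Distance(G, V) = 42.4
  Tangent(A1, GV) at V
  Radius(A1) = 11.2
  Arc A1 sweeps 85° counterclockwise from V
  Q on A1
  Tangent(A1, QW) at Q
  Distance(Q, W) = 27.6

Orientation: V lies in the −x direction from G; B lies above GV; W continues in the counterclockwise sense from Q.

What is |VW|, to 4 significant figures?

40.08

On A1, V sits at bearing -90° from B; an 85° counterclockwise sweep puts Q at bearing -5°, so Q = B + 11.2·(cos -5°, sin -5°) = (-31.24, 10.22). Tangency of A1 to QW means the radius BQ is perpendicular to QW, so QW runs along (−sin -5°, cos -5°); with |QW| = 27.6, W = (-28.84, 37.72). Then |VW| = |W − V| = 40.08.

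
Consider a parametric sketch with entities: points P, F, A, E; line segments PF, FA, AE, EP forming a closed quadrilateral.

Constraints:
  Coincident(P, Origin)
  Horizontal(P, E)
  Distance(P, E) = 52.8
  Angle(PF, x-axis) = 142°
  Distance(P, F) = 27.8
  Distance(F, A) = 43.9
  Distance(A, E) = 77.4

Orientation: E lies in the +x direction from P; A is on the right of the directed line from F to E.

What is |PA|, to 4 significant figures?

33.29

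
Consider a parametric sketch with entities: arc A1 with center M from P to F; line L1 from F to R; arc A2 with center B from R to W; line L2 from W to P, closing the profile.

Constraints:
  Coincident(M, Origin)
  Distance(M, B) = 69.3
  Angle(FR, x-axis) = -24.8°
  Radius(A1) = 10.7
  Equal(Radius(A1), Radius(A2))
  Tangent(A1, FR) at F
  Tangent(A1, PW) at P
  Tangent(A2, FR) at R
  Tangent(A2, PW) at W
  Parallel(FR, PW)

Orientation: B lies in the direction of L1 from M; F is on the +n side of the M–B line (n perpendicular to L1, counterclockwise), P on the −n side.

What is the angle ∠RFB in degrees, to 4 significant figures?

8.777°

The slot axis is L1's direction at -24.8°, so u = (cos -24.8°, sin -24.8°) = (0.9078, -0.4195) and n = (−sin -24.8°, cos -24.8°) = (0.4195, 0.9078). M is at the origin and B lies 69.3 along u from M, so B = 69.3·u = (62.91, -29.07). Tangency of A1 to both parallel lines with radius 10.7 puts F and P at M ± 10.7·n: F = (4.488, 9.713), P = (-4.488, -9.713). Equal radii place R and W the same way about B: R = B + 10.7·n = (67.40, -19.35), W = B − 10.7·n = (58.42, -38.78). Then cos ∠RFB = FR·FB / (|FR||FB|), giving 8.777°.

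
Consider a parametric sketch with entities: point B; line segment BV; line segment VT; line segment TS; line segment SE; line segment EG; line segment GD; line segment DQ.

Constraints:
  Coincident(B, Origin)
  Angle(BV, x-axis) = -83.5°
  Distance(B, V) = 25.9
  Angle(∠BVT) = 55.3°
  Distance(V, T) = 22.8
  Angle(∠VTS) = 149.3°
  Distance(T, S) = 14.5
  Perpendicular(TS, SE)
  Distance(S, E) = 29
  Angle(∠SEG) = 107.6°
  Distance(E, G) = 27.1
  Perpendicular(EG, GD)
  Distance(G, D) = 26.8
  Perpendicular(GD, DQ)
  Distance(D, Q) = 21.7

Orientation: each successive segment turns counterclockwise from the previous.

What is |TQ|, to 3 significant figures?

5.24

B is at the origin; BV runs at -83.5° with length 25.9, so V = (2.93, -25.7). ∠BVT = 55.3° gives VT at 41.2° from the x-axis; with |VT| = 22.8, T = (20.1, -10.7). ∠VTS = 149.3° gives TS at 71.9° from the x-axis; with |TS| = 14.5, S = (24.6, 3.07). The perpendicularity gives SE at right angles to TS, so SE runs at 162°; with |SE| = 29.0, E = (-2.97, 12.1). ∠SEG = 107.6° gives EG at -126° from the x-axis; with |EG| = 27.1, G = (-18.8, -9.93). EG is perpendicular to GD, so GD runs at -35.7°; with |GD| = 26.8, D = (2.98, -25.6). The perpendicularity gives DQ at right angles to GD, so DQ runs at 54.3°; with |DQ| = 21.7, Q = (15.6, -7.95). Then |TQ| = |Q − T| = 5.24.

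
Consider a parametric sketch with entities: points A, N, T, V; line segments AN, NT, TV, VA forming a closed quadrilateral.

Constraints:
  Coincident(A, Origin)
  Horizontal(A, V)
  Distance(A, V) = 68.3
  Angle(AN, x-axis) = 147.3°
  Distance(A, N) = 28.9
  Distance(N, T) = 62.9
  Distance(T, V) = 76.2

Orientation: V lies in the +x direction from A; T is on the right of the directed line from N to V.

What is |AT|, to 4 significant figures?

40.81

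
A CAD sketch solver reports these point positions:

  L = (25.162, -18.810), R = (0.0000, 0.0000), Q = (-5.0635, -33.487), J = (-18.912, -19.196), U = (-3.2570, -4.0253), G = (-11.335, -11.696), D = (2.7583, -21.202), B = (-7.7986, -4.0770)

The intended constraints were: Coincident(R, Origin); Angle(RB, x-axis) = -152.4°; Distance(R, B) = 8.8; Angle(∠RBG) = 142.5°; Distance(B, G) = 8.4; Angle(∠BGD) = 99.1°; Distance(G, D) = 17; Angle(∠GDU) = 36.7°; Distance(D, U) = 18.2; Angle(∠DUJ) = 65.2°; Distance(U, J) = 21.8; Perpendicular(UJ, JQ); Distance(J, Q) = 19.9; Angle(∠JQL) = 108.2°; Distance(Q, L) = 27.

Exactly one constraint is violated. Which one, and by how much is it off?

Distance(Q, L) = 27 — off by 6.60.

R = (0.00, 0.00) ✓; RB at -152.4° ✓; |RB| = 8.800 ✓; ∠RBG = 142.5° ✓; |BG| = 8.400 ✓; ∠BGD = 99.10° ✓; |GD| = 17.00 ✓; ∠GDU = 36.70° ✓; |DU| = 18.20 ✓; ∠DUJ = 65.20° ✓; |UJ| = 21.80 ✓; ∠(UJ, JQ) = 90.00° ✓; |JQ| = 19.90 ✓; ∠JQL = 108.2° ✓; |QL| = 33.60 ✗.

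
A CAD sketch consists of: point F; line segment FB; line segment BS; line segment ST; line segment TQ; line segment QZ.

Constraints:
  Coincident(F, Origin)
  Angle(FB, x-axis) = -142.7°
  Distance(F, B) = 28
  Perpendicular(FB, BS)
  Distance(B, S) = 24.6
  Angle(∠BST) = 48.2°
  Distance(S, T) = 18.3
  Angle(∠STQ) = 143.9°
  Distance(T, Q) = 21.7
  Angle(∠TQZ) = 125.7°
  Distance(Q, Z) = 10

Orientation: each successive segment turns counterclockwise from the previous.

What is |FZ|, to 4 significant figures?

23.16

F is at the origin; FB runs at -142.7° with length 28.0, so B = (-22.27, -16.97). FB ⟂ BS, so BS runs at -52.70°; with |BS| = 24.6, S = (-7.366, -36.54). ∠BST = 48.2° gives ST at 79.10° from the x-axis; with |ST| = 18.3, T = (-3.905, -18.57). ∠STQ = 143.9° gives TQ at 115.2° from the x-axis; with |TQ| = 21.7, Q = (-13.14, 1.068). ∠TQZ = 125.7° gives QZ at 169.5° from the x-axis; with |QZ| = 10.0, Z = (-22.98, 2.891). Then |FZ| = |Z − F| = 23.16.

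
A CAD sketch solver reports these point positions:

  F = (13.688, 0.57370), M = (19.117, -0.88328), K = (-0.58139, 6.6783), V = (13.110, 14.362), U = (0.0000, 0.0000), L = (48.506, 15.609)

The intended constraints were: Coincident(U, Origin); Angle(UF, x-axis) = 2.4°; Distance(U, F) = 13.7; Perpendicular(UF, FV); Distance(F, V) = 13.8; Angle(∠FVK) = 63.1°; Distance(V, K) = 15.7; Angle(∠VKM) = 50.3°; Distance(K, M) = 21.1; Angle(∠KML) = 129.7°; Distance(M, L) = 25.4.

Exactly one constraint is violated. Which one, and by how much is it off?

Distance(M, L) = 25.4 — off by 8.30.

U = (0.00, 0.00) ✓; UF at 2.400° ✓; |UF| = 13.70 ✓; ∠(UF, FV) = 90.00° ✓; |FV| = 13.80 ✓; ∠FVK = 63.10° ✓; |VK| = 15.70 ✓; ∠VKM = 50.30° ✓; |KM| = 21.10 ✓; ∠KML = 129.7° ✓; |ML| = 33.70 ✗.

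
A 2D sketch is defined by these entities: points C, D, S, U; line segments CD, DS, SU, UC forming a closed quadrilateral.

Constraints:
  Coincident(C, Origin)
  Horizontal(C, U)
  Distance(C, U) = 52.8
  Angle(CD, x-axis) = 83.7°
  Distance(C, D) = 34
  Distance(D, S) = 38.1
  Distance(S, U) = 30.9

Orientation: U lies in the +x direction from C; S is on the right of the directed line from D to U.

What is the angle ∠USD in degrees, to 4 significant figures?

119.1°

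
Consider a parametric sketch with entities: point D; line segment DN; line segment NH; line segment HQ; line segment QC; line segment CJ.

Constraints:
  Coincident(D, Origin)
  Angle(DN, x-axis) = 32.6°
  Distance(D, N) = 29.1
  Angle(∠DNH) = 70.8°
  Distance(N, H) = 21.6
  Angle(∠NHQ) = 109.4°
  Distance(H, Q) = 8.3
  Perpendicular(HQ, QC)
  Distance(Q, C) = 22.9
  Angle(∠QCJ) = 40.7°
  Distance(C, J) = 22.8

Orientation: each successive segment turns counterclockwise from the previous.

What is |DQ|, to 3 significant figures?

24.6

D is at the origin; DN runs at 32.6° with length 29.1, so N = (24.5, 15.7). ∠DNH = 70.8° gives NH at 142° from the x-axis; with |NH| = 21.6, H = (7.54, 29.0). ∠NHQ = 109.4° gives HQ at -148° from the x-axis; with |HQ| = 8.3, Q = (0.533, 24.6). Then |DQ| = |Q − D| = 24.6.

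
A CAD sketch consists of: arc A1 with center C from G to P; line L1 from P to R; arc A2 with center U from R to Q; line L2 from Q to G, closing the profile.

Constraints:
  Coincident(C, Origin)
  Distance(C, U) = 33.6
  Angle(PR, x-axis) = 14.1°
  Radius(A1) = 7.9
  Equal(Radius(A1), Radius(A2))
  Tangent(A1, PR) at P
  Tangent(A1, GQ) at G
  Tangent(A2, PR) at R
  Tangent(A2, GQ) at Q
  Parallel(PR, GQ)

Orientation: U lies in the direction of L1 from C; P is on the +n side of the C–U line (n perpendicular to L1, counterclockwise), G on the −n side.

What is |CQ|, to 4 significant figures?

34.52

Tangency of A1 to both parallel lines with radius 7.9 puts P and G at C ± 7.9·n: P = (-1.925, 7.662), G = (1.925, -7.662). Equal radii place R and Q the same way about U: R = U + 7.9·n = (30.66, 15.85), Q = U − 7.9·n = (34.51, 0.5235). Then |CQ| = |Q − C| = 34.52.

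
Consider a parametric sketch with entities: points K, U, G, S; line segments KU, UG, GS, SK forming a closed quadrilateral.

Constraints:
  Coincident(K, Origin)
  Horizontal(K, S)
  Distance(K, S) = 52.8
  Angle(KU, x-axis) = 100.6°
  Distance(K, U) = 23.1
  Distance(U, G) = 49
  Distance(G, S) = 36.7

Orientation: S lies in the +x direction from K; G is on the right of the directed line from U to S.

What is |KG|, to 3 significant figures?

28.7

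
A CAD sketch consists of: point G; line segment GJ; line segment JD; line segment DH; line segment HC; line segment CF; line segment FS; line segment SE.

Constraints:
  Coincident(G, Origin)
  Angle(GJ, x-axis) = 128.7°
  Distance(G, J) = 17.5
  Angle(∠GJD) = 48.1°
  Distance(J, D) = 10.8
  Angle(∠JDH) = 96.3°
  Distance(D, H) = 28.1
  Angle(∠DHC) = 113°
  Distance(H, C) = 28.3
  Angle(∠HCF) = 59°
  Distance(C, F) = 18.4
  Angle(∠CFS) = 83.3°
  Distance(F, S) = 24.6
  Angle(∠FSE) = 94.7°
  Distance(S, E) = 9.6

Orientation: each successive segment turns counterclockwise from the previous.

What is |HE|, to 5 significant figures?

8.6413

G is at the origin; GJ runs at 128.7° with length 17.5, so J = (-10.942, 13.658). ∠GJD = 48.1° gives JD at -99.400° from the x-axis; with |JD| = 10.8, D = (-12.706, 3.0026). ∠JDH = 96.3° gives DH at -15.700° from the x-axis; with |DH| = 28.1, H = (14.346, -4.6013). ∠DHC = 113.0° gives HC at 51.300° from the x-axis; with |HC| = 28.3, C = (32.040, 17.485). ∠HCF = 59.0° gives CF at 172.30° from the x-axis; with |CF| = 18.4, F = (13.806, 19.950). ∠CFS = 83.3° gives FS at -91.000° from the x-axis; with |FS| = 24.6, S = (13.377, -4.6460). ∠FSE = 94.7° gives SE at -5.7000° from the x-axis; with |SE| = 9.6, E = (22.929, -5.5995). Then |HE| = |E − H| = 8.6413.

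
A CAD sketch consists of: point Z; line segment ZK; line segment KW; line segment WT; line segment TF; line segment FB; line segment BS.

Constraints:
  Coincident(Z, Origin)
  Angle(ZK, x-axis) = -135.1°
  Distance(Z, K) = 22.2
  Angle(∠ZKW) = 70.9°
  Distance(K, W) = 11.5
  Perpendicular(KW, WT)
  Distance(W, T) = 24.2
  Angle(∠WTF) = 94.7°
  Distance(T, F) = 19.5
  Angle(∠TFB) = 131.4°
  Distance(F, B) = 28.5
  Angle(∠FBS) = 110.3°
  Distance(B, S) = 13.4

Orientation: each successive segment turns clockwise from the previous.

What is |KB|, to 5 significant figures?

29.103

Z is at the origin; ZK runs at -135.1° with length 22.2, so K = (-15.725, -15.670). ∠ZKW = 70.9° gives KW at 115.80° from the x-axis; with |KW| = 11.5, W = (-20.730, -5.3167). The perpendicularity gives WT at right angles to KW, so WT runs at 25.800°; with |WT| = 24.2, T = (1.0574, 5.2159). ∠WTF = 94.7° gives TF at -59.500° from the x-axis; with |TF| = 19.5, F = (10.954, -11.586). ∠TFB = 131.4° gives FB at -108.10° from the x-axis; with |FB| = 28.5, B = (2.1001, -38.676). Then |KB| = |B − K| = 29.103.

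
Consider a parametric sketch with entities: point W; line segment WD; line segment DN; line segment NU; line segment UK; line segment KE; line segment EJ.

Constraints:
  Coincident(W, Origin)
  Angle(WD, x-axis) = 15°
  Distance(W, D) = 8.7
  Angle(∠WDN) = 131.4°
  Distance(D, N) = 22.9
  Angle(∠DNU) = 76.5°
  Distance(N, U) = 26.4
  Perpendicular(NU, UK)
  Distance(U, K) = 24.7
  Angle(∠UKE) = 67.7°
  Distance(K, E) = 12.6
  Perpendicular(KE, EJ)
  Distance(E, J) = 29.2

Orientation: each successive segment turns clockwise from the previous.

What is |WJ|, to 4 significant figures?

35.80

∠UKE = 67.7° gives KE at 20.60° from the x-axis; with |KE| = 12.6, E = (3.119, -5.865). KE is perpendicular to EJ, so EJ runs at -69.40°; with |EJ| = 29.2, J = (13.39, -33.20). Then |WJ| = |J − W| = 35.80.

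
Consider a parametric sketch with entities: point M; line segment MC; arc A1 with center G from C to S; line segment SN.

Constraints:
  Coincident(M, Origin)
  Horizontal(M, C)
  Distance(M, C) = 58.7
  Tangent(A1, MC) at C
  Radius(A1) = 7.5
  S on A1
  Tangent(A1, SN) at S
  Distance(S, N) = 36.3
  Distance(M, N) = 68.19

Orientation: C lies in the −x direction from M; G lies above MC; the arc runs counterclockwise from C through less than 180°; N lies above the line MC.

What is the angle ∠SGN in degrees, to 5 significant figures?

78.326°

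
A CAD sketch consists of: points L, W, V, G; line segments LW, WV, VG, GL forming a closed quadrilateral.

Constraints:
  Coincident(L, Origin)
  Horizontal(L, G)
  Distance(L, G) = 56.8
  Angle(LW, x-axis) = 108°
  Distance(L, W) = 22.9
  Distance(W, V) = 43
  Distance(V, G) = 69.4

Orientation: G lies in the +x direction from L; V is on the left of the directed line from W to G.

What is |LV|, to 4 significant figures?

59.72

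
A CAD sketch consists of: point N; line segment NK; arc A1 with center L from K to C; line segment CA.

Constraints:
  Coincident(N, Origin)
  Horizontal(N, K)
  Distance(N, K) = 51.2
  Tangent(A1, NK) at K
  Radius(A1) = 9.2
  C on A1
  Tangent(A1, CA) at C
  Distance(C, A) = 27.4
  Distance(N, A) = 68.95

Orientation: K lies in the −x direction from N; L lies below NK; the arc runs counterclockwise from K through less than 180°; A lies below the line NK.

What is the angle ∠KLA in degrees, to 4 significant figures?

166.4°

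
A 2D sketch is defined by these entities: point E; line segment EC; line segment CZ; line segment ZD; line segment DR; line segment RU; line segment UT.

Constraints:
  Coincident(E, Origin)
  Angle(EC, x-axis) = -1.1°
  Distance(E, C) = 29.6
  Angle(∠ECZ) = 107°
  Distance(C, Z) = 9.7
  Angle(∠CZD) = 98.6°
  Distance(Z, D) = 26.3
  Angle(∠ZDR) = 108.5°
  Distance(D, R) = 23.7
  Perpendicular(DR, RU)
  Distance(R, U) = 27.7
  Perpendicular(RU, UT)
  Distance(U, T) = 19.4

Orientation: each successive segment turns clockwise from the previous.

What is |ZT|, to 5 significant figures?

12.943

DR ⟂ RU, so RU runs at 43.000°; with |RU| = 27.7, U = (12.415, 15.421). RU ⟂ UT, so UT runs at -47.000°; with |UT| = 19.4, T = (25.646, 1.2326). Then |ZT| = |T − Z| = 12.943.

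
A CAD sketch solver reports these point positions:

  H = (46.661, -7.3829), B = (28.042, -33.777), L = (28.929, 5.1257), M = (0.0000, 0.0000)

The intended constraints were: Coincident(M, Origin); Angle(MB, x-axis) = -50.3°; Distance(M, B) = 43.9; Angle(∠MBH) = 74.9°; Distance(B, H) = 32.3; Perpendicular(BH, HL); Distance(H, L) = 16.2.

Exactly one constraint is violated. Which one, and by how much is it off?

Distance(H, L) = 16.2 — off by 5.50.

M = (0.00, 0.00) ✓; MB at -50.30° ✓; |MB| = 43.90 ✓; ∠MBH = 74.90° ✓; |BH| = 32.30 ✓; ∠(BH, HL) = 90.00° ✓; |HL| = 21.70 ✗.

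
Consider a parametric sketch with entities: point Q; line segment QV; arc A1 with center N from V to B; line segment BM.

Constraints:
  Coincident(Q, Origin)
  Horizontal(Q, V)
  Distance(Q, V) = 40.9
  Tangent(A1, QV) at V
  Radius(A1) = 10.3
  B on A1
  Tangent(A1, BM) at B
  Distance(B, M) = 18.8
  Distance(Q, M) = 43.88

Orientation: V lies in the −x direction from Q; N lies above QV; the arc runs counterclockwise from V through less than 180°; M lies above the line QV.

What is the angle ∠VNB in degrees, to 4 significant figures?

94.62°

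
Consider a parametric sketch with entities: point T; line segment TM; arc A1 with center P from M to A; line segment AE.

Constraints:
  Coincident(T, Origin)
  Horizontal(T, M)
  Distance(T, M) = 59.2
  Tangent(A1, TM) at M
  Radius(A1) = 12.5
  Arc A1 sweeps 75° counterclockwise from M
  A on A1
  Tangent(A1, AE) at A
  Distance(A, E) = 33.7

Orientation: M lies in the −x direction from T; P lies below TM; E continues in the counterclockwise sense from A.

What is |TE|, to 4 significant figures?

90.27

T is at the origin; T and M share the same y with |TM| = 59.2 and M on the −x side, so M = (-59.20, 0.000). Since A1 is tangent to TM there, PM ⟂ TM, so P = M + (0, -12.5) = (-59.20, -12.50). On A1, M sits at bearing 90° from P; a 75° counterclockwise sweep puts A at bearing 165°, so A = P + 12.5·(cos 165°, sin 165°) = (-71.27, -9.265). Since A1 is tangent to AE there, PA ⟂ AE, so AE runs along (−sin 165°, cos 165°); with |AE| = 33.7, E = (-80.00, -41.82). Then |TE| = |E − T| = 90.27.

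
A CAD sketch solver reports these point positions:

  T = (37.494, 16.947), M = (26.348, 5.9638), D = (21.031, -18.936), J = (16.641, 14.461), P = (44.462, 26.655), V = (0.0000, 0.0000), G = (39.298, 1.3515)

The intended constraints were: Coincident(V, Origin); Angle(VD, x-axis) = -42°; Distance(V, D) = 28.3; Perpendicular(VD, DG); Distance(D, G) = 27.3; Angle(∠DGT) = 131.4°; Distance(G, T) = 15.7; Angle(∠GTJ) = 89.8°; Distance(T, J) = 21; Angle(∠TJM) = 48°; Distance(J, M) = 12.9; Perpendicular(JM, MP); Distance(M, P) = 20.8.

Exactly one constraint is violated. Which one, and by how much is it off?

Distance(M, P) = 20.8 — off by 6.70.

V = (0.00, 0.00) ✓; VD at -42.00° ✓; |VD| = 28.30 ✓; ∠(VD, DG) = 90.00° ✓; |DG| = 27.30 ✓; ∠DGT = 131.4° ✓; |GT| = 15.70 ✓; ∠GTJ = 89.80° ✓; |TJ| = 21.00 ✓; ∠TJM = 48.00° ✓; |JM| = 12.90 ✓; ∠(JM, MP) = 90.00° ✓; |MP| = 27.50 ✗.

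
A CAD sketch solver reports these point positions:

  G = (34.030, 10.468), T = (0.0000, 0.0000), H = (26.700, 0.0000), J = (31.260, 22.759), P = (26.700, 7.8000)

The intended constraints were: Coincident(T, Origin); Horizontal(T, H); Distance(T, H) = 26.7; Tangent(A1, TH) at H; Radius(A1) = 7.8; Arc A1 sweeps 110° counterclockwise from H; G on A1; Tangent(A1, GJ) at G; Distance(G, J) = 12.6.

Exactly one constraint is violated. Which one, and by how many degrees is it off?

Tangent(A1, GJ) at G — off by 7.30°.

T = (0.00, 0.00) ✓; T.y = 0.00, H.y = 0.00 ✓; |TH| = 26.70 ✓; ∠(PH, HT) = 90.00° ✓; |PH| = 7.800 ✓; bearing(P→G) − bearing(P→H) = 110.0° ✓; |PG| = 7.800 ✓; ∠(PG, GJ) = 97.30° ✗; |GJ| = 12.60 ✓.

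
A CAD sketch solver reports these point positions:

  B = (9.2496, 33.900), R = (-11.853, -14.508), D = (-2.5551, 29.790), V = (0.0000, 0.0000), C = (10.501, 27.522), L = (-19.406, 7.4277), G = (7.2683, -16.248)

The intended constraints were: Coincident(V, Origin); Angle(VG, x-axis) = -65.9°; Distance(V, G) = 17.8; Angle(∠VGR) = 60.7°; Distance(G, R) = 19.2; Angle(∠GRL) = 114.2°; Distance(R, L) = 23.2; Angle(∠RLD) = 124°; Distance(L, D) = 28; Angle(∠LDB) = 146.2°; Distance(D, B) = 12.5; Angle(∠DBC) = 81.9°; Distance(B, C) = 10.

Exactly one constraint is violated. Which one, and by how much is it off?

Distance(B, C) = 10 — off by 3.50.

V = (0.00, 0.00) ✓; VG at -65.90° ✓; |VG| = 17.80 ✓; ∠VGR = 60.70° ✓; |GR| = 19.20 ✓; ∠GRL = 114.2° ✓; |RL| = 23.20 ✓; ∠RLD = 124.0° ✓; |LD| = 28.00 ✓; ∠LDB = 146.2° ✓; |DB| = 12.50 ✓; ∠DBC = 81.90° ✓; |BC| = 6.500 ✗.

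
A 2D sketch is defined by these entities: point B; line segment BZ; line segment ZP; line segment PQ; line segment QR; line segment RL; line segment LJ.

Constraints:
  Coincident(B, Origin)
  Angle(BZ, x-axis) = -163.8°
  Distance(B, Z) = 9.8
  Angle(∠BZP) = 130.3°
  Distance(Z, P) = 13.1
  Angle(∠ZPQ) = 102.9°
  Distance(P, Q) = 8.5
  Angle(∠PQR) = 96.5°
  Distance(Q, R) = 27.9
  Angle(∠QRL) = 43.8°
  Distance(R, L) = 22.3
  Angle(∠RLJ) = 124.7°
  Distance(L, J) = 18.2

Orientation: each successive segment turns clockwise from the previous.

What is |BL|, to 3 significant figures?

11.1

B is at the origin; BZ runs at -163.8° with length 9.8, so Z = (-9.41, -2.73). ∠BZP = 130.3° gives ZP at 146° from the x-axis; with |ZP| = 13.1, P = (-20.3, 4.50). ∠ZPQ = 102.9° gives PQ at 69.4° from the x-axis; with |PQ| = 8.5, Q = (-17.3, 12.5). ∠PQR = 96.5° gives QR at -14.1° from the x-axis; with |QR| = 27.9, R = (9.72, 5.66). ∠QRL = 43.8° gives RL at -150° from the x-axis; with |RL| = 22.3, L = (-9.66, -5.39). Then |BL| = |L − B| = 11.1.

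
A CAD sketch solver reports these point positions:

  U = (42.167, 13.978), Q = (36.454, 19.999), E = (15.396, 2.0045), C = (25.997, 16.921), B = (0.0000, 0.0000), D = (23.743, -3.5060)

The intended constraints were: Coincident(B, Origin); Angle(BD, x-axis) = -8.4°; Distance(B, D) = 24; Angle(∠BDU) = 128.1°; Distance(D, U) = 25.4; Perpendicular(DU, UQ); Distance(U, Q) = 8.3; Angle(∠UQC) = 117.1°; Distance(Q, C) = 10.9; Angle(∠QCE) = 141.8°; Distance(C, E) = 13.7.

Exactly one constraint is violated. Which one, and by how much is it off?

Distance(C, E) = 13.7 — off by 4.60.

B = (0.00, 0.00) ✓; BD at -8.400° ✓; |BD| = 24.00 ✓; ∠BDU = 128.1° ✓; |DU| = 25.40 ✓; ∠(DU, UQ) = 90.00° ✓; |UQ| = 8.300 ✓; ∠UQC = 117.1° ✓; |QC| = 10.90 ✓; ∠QCE = 141.8° ✓; |CE| = 18.30 ✗.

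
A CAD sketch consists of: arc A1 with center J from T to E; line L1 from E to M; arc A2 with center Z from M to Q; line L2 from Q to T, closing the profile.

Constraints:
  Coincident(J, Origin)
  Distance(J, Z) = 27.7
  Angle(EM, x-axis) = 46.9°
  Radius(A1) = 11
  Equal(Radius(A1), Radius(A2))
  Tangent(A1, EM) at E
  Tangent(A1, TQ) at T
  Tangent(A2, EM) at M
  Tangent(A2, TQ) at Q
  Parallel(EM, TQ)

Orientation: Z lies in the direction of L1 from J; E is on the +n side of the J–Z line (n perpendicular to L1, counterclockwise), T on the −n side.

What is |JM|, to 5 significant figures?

29.804

Tangency of A1 to both parallel lines with radius 11.0 puts E and T at J ± 11.0·n: E = (-8.0318, 7.5160), T = (8.0318, -7.5160). Equal radii place M and Q the same way about Z: M = Z + 11.0·n = (10.895, 27.742), Q = Z − 11.0·n = (26.958, 12.709). Then |JM| = |M − J| = 29.804.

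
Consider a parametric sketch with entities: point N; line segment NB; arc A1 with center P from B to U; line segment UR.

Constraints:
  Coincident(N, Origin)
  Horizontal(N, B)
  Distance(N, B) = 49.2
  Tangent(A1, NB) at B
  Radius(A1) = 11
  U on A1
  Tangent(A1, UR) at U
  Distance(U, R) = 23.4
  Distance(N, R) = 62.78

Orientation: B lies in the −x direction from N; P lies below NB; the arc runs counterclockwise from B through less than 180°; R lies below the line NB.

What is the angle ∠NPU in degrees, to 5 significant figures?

171.11°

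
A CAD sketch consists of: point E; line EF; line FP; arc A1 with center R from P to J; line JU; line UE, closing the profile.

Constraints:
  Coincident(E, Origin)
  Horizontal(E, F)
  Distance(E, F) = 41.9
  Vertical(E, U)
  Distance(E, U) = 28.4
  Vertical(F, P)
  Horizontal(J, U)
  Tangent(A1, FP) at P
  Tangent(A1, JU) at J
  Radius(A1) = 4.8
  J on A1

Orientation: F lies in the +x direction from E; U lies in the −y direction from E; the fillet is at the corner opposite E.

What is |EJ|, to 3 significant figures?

46.7

The virtual corner opposite E is at (41.9, -28.4). The tangent condition forces RP to be normal to FP and tangency of A1 to JU means the radius RJ is perpendicular to JU, with radius 4.8, so the center R sits 4.8 in from both sides at R = (37.1, -23.6). That places the tangent points at P = (41.9, -23.6) on FP and J = (37.1, -28.4) on JU. Then |EJ| = |J − E| = 46.7.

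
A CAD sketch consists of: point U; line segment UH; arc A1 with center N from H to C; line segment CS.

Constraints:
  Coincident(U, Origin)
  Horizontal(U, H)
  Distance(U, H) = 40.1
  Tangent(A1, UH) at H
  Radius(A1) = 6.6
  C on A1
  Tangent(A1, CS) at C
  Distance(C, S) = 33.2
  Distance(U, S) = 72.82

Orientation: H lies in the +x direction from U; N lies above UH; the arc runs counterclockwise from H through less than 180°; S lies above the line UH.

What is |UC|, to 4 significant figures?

44.81

Checks: U = (0.00, 0.00) ✓; |NC| = 6.600 ✓; ∠(NC, CS) = 90.00° ✓; |CS| = 33.20 ✓; |US| = 72.82 ✓.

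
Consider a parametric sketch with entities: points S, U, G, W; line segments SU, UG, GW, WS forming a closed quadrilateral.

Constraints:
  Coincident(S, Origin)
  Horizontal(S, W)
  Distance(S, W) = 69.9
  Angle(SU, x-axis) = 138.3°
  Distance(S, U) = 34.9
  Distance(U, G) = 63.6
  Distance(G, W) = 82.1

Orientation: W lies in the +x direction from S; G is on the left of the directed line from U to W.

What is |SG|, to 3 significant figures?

69.2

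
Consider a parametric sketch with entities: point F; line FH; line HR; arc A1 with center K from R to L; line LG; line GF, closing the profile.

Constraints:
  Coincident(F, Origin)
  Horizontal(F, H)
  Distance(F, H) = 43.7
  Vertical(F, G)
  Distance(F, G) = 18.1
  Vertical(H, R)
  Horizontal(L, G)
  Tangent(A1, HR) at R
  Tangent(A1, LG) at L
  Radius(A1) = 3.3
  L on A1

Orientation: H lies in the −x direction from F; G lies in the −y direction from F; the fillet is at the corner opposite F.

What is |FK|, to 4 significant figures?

43.03

F is at the origin; FH is horizontal with |FH| = 43.7 and H on the −x side, so H = (-43.70, 0.000). F and G share the same x with |FG| = 18.1 and G on the −y side, so G = (0.000, -18.10). The virtual corner opposite F is at (-43.70, -18.10). Since A1 is tangent to HR there, KR ⟂ HR and since A1 is tangent to LG there, KL ⟂ LG, with radius 3.3, so the center K sits 3.3 in from both sides at K = (-40.40, -14.80). Then |FK| = |K − F| = 43.03.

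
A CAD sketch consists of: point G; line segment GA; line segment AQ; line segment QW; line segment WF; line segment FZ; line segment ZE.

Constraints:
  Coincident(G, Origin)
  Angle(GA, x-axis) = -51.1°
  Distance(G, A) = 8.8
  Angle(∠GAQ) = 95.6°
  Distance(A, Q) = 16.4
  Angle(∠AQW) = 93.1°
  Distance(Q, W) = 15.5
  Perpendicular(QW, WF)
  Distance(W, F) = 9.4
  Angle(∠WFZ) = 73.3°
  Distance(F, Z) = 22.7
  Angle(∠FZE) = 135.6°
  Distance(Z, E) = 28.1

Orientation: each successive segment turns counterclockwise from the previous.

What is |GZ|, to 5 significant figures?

20.432

QW ⟂ WF, so WF runs at -149.80°; with |WF| = 9.4, F = (3.3123, 10.823). ∠WFZ = 73.3° gives FZ at -43.100° from the x-axis; with |FZ| = 22.7, Z = (19.887, -4.6870). Then |GZ| = |Z − G| = 20.432.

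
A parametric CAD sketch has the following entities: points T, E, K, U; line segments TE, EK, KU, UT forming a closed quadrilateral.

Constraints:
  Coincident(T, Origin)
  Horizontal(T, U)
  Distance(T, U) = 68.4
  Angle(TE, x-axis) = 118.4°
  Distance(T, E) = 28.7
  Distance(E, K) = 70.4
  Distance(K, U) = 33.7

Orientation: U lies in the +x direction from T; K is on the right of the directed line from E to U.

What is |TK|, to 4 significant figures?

45.17

T is at the origin; T and U share the same y with |TU| = 68.4 and U in +x, so U = (68.4, 0). TE runs at 118.4° with |TE| = 28.7, so E = (-13.65, 25.25). K is determined by |EK| = 70.4 and |KU| = 33.7 together: it lies at the intersection of circle(E, 70.4) and circle(U, 33.7). With |EU| = 85.85, the foot of the radical line on EU is 65.18 from E and the perpendicular offset is √(70.4² − 65.18²) = 26.62. Taking the right-of-EU solution: K = (40.82, -19.36).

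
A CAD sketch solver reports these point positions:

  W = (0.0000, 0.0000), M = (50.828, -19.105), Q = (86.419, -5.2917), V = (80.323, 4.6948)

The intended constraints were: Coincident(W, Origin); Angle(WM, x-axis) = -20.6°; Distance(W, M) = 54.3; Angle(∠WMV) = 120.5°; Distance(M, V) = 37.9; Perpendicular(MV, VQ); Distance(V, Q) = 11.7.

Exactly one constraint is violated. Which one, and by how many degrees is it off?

Perpendicular(MV, VQ) — off by 7.50°.

W = (0.00, 0.00) ✓; WM at -20.60° ✓; |WM| = 54.30 ✓; ∠WMV = 120.5° ✓; |MV| = 37.90 ✓; ∠(MV, VQ) = 97.50° ✗; |VQ| = 11.70 ✓.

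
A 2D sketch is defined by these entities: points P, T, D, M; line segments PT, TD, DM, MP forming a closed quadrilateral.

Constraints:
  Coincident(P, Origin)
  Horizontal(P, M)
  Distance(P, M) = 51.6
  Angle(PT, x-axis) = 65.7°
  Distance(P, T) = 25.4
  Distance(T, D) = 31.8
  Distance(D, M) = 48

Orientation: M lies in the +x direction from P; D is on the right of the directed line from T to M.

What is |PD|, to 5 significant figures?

9.1125

P is at the origin; P and M share the same y with |PM| = 51.6 and M in +x, so M = (51.6, 0). PT runs at 65.7° with |PT| = 25.4, so T = (10.452, 23.150). D is determined by |TD| = 31.8 and |DM| = 48.0 together: it lies at the intersection of circle(T, 31.8) and circle(M, 48.0). With |TM| = 47.213, the foot of the radical line on TM is 9.9154 from T and the perpendicular offset is √(31.8² − 9.9154²) = 30.215. Taking the right-of-TM solution: D = (4.2791, -8.0454).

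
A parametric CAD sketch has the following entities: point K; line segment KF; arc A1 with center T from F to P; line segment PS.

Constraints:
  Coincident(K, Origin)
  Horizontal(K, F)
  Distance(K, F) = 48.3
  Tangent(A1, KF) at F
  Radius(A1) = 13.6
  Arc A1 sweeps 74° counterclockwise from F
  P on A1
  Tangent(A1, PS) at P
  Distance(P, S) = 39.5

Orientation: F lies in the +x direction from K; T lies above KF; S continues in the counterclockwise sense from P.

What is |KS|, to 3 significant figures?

86.7

On A1, F sits at bearing -90° from T; a 74° counterclockwise sweep puts P at bearing -16°, so P = T + 13.6·(cos -16°, sin -16°) = (61.4, 9.85). The tangent condition forces TP to be normal to PS, so PS runs along (−sin -16°, cos -16°); with |PS| = 39.5, S = (72.3, 47.8). Then |KS| = |S − K| = 86.7.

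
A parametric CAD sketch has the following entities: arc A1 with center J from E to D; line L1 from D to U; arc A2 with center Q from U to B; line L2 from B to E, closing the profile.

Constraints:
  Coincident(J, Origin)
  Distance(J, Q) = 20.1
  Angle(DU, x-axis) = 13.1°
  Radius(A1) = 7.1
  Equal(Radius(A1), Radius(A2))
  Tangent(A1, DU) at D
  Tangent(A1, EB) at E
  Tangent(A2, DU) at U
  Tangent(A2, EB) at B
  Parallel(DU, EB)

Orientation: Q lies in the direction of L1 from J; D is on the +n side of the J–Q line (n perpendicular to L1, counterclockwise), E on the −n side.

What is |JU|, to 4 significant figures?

21.32

The slot axis is L1's direction at 13.1°, so u = (cos 13.1°, sin 13.1°) = (0.9740, 0.2267) and n = (−sin 13.1°, cos 13.1°) = (-0.2267, 0.9740). J is at the origin and Q lies 20.1 along u from J, so Q = 20.1·u = (19.58, 4.556). Tangency of A1 to both parallel lines with radius 7.1 puts D and E at J ± 7.1·n: D = (-1.609, 6.915), E = (1.609, -6.915). Equal radii place U and B the same way about Q: U = Q + 7.1·n = (17.97, 11.47), B = Q − 7.1·n = (21.19, -2.360). Then |JU| = |U − J| = 21.32.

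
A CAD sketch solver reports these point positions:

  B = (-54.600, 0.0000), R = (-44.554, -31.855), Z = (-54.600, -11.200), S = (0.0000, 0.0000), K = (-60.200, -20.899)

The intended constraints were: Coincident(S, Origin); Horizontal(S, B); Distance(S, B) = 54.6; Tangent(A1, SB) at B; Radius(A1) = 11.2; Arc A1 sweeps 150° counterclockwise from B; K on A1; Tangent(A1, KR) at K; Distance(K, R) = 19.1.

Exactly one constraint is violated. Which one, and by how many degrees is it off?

Tangent(A1, KR) at K — off by 5.00°.

S = (0.00, 0.00) ✓; S.y = 0.00, B.y = 0.00 ✓; |SB| = 54.60 ✓; ∠(ZB, BS) = 90.00° ✓; |ZB| = 11.20 ✓; bearing(Z→K) − bearing(Z→B) = 150.0° ✓; |ZK| = 11.20 ✓; ∠(ZK, KR) = 95.00° ✗; |KR| = 19.10 ✓.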